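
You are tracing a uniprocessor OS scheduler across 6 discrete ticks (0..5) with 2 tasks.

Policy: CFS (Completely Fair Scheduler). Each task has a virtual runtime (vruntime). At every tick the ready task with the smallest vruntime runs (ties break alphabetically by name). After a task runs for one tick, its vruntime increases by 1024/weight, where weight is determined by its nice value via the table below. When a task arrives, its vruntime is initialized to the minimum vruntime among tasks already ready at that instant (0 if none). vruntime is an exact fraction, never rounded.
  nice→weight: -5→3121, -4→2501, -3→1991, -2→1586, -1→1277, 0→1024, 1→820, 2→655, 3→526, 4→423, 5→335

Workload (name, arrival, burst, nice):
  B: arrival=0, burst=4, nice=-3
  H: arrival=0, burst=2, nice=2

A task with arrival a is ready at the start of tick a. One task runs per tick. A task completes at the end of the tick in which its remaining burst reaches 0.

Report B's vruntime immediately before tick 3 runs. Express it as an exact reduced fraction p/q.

t=0: vr[B=0 H=0] → run B
t=1: vr[B=1024/1991 H=0] → run H
t=2: vr[B=1024/1991 H=1024/655] → run B
t=3: vr[B=2048/1991 H=1024/655] → run B
t=4: vr[B=3072/1991 H=1024/655] → run B
t=5: vr[H=1024/655] → run H

vruntime(B, start of tick 3) = 2048/1991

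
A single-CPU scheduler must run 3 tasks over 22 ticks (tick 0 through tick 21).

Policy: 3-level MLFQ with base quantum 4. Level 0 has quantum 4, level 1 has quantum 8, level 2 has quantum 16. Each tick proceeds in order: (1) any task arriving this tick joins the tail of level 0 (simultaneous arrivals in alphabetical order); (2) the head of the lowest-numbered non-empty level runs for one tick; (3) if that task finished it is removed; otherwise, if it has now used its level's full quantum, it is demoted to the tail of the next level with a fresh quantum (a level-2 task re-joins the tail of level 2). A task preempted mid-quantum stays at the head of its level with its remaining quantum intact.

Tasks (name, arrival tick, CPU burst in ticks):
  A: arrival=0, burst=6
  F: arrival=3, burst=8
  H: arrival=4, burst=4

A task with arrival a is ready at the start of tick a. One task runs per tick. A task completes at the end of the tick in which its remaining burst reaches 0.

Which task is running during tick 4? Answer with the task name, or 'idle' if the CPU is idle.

t=0: L0/L1/L2 = A/-/- → run A
t=1: L0/L1/L2 = A/-/- → run A
t=2: L0/L1/L2 = A/-/- → run A
t=3: L0/L1/L2 = AF/-/- → run A
t=4: L0/L1/L2 = FH/A/- → run F
t=5: L0/L1/L2 = FH/A/- → run F
t=6: L0/L1/L2 = FH/A/- → run F
t=7: L0/L1/L2 = FH/A/- → run F
t=8: L0/L1/L2 = H/AF/- → run H
t=9: L0/L1/L2 = H/AF/- → run H
t=10: L0/L1/L2 = H/AF/- → run H
t=11: L0/L1/L2 = H/AF/- → run H
t=12: L0/L1/L2 = -/AF/- → run A
t=13: L0/L1/L2 = -/AF/- → run A
t=14: L0/L1/L2 = -/F/- → run F
t=15: L0/L1/L2 = -/F/- → run F
t=16: L0/L1/L2 = -/F/- → run F
t=17: L0/L1/L2 = -/F/- → run F
t=18: (idle)
t=19: (idle)
t=20: (idle)
t=21: (idle)

running at tick 4 = F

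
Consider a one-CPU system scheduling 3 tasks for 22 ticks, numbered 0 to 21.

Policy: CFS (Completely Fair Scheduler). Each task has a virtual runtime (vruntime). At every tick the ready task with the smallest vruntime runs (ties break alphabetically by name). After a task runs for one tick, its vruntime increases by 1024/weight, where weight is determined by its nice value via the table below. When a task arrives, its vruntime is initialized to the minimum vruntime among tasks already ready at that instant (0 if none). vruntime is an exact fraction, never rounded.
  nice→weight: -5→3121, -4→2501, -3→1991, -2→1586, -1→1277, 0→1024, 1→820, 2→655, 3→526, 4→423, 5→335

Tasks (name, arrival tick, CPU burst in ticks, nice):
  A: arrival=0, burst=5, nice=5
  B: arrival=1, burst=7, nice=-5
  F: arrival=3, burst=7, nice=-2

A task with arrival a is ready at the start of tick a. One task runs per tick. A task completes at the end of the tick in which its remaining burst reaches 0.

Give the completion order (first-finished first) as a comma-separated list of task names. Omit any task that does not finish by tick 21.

completion order = B, F, A

t=0: vr[A=0] → run A
t=1: vr[A=1024/335 B=1024/335] → run A
t=2: vr[A=2048/335 B=1024/335] → run B
t=3: vr[A=2048/335 B=3538944/1045535 F=3538944/1045535] → run B
t=4: vr[A=2048/335 B=3881984/1045535 F=3538944/1045535] → run F
t=5: vr[A=2048/335 B=3881984/1045535 F=3341696512/829109255] → run B
t=6: vr[A=2048/335 B=4225024/1045535 F=3341696512/829109255] → run F
t=7: vr[A=2048/335 B=4225024/1045535 F=3877010432/829109255] → run B
t=8: vr[A=2048/335 B=4568064/1045535 F=3877010432/829109255] → run B
t=9: vr[A=2048/335 B=4911104/1045535 F=3877010432/829109255] → run F
t=10: vr[A=2048/335 B=4911104/1045535 F=4412324352/829109255] → run B
t=11: vr[A=2048/335 B=5254144/1045535 F=4412324352/829109255] → run B
t=12: vr[A=2048/335 F=4412324352/829109255] → run F
t=13: vr[A=2048/335 F=4947638272/829109255] → run F
t=14: vr[A=2048/335 F=5482952192/829109255] → run A
t=15: vr[A=3072/335 F=5482952192/829109255] → run F
t=16: vr[A=3072/335 F=6018266112/829109255] → run F
t=17: vr[A=3072/335] → run A
t=18: vr[A=4096/335] → run A
t=19: (idle)
t=20: (idle)
t=21: (idle)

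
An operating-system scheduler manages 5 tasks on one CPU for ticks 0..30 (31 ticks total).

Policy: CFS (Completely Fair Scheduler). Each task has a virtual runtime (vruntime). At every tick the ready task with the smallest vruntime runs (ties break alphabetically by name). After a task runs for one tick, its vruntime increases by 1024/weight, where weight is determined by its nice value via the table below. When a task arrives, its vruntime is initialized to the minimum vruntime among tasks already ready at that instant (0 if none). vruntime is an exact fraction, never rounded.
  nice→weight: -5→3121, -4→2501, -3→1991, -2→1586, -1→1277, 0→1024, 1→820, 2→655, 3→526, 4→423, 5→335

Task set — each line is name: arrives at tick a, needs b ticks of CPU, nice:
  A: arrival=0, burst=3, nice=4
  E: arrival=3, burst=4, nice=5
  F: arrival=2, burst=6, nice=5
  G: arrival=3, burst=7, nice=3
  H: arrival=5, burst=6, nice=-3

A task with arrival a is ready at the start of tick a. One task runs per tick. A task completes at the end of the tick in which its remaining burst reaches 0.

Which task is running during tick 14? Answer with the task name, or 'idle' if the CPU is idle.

running at tick 14 = F

t=0: vr[A=0] → run A
t=1: vr[A=1024/423] → run A
t=2: vr[A=2048/423 F=2048/423] → run A
t=3: vr[E=2048/423 F=2048/423 G=2048/423] → run E
t=4: vr[E=1119232/141705 F=2048/423 G=2048/423] → run F
t=5: vr[E=1119232/141705 F=1119232/141705 G=2048/423 H=2048/423] → run G
t=6: vr[E=1119232/141705 F=1119232/141705 G=755200/111249 H=2048/423] → run H
t=7: vr[E=1119232/141705 F=1119232/141705 G=755200/111249 H=4510720/842193] → run H
t=8: vr[E=1119232/141705 F=1119232/141705 G=755200/111249 H=4943872/842193] → run H
t=9: vr[E=1119232/141705 F=1119232/141705 G=755200/111249 H=5377024/842193] → run H
t=10: vr[E=1119232/141705 F=1119232/141705 G=755200/111249 H=5810176/842193] → run G
t=11: vr[E=1119232/141705 F=1119232/141705 G=971776/111249 H=5810176/842193] → run H
t=12: vr[E=1119232/141705 F=1119232/141705 G=971776/111249 H=6243328/842193] → run H
t=13: vr[E=1119232/141705 F=1119232/141705 G=971776/111249] → run E
t=14: vr[E=1552384/141705 F=1119232/141705 G=971776/111249] → run F
t=15: vr[E=1552384/141705 F=1552384/141705 G=971776/111249] → run G
t=16: vr[E=1552384/141705 F=1552384/141705 G=1188352/111249] → run G
t=17: vr[E=1552384/141705 F=1552384/141705 G=1404928/111249] → run E
t=18: vr[E=1985536/141705 F=1552384/141705 G=1404928/111249] → run F
t=19: vr[E=1985536/141705 F=1985536/141705 G=1404928/111249] → run G
t=20: vr[E=1985536/141705 F=1985536/141705 G=1621504/111249] → run E
t=21: vr[F=1985536/141705 G=1621504/111249] → run F
t=22: vr[F=2418688/141705 G=1621504/111249] → run G
t=23: vr[F=2418688/141705 G=1838080/111249] → run G
t=24: vr[F=2418688/141705] → run F
t=25: vr[F=570368/28341] → run F
t=26: (idle)
t=27: (idle)
t=28: (idle)
t=29: (idle)
t=30: (idle)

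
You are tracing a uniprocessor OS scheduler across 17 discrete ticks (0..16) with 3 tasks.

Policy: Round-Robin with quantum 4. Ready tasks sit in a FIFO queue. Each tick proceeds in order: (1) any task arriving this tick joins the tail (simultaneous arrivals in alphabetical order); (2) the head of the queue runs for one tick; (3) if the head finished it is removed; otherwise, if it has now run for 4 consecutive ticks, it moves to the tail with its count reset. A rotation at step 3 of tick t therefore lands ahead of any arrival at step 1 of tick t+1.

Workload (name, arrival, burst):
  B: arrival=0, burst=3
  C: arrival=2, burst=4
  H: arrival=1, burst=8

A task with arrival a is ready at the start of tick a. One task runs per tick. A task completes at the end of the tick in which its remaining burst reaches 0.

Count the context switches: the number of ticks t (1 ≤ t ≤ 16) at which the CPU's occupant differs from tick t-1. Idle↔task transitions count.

t=0: queue=[B] q_used=0 → run B
t=1: queue=[B,H] q_used=1 → run B
t=2: queue=[B,H,C] q_used=2 → run B
t=3: queue=[H,C] q_used=0 → run H
t=4: queue=[H,C] q_used=1 → run H
t=5: queue=[H,C] q_used=2 → run H
t=6: queue=[H,C] q_used=3 → run H
t=7: queue=[C,H] q_used=0 → run C
t=8: queue=[C,H] q_used=1 → run C
t=9: queue=[C,H] q_used=2 → run C
t=10: queue=[C,H] q_used=3 → run C
t=11: queue=[H] q_used=0 → run H
t=12: queue=[H] q_used=1 → run H
t=13: queue=[H] q_used=2 → run H
t=14: queue=[H] q_used=3 → run H
t=15: (idle)
t=16: (idle)

context switches = 4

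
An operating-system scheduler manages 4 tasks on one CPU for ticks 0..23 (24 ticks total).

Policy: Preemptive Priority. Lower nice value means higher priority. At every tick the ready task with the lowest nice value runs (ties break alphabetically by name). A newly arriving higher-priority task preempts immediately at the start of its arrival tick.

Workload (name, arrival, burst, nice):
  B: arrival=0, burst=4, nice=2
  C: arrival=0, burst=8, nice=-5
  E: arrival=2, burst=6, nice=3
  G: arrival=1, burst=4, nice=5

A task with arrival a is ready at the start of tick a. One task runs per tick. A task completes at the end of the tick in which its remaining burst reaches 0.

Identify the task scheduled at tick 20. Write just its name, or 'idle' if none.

running at tick 20 = G

t=0: ready={B,C} → run C
t=1: ready={B,C,G} → run C
t=2: ready={B,C,E,G} → run C
t=3: ready={B,C,E,G} → run C
t=4: ready={B,C,E,G} → run C
t=5: ready={B,C,E,G} → run C
t=6: ready={B,C,E,G} → run C
t=7: ready={B,C,E,G} → run C
t=8: ready={B,E,G} → run B
t=9: ready={B,E,G} → run B
t=10: ready={B,E,G} → run B
t=11: ready={B,E,G} → run B
t=12: ready={E,G} → run E
t=13: ready={E,G} → run E
t=14: ready={E,G} → run E
t=15: ready={E,G} → run E
t=16: ready={E,G} → run E
t=17: ready={E,G} → run E
t=18: ready={G} → run G
t=19: ready={G} → run G
t=20: ready={G} → run G
t=21: ready={G} → run G
t=22: (idle)
t=23: (idle)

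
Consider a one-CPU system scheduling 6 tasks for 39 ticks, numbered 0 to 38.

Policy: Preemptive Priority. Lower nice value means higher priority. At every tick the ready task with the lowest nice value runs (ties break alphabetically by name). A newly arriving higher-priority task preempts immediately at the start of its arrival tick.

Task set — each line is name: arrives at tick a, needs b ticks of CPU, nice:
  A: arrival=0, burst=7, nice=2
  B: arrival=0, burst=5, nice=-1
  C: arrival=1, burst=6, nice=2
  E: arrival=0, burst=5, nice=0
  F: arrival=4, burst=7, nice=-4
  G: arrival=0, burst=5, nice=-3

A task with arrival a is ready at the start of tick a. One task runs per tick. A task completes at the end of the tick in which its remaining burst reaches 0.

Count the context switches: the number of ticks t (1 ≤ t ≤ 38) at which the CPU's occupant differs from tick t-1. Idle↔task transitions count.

context switches = 7

t=0: ready={A,B,E,G} → run G
t=1: ready={A,B,C,E,G} → run G
t=2: ready={A,B,C,E,G} → run G
t=3: ready={A,B,C,E,G} → run G
t=4: ready={A,B,C,E,F,G} → run F
t=5: ready={A,B,C,E,F,G} → run F
t=6: ready={A,B,C,E,F,G} → run F
t=7: ready={A,B,C,E,F,G} → run F
t=8: ready={A,B,C,E,F,G} → run F
t=9: ready={A,B,C,E,F,G} → run F
t=10: ready={A,B,C,E,F,G} → run F
t=11: ready={A,B,C,E,G} → run G
t=12: ready={A,B,C,E} → run B
t=13: ready={A,B,C,E} → run B
t=14: ready={A,B,C,E} → run B
t=15: ready={A,B,C,E} → run B
t=16: ready={A,B,C,E} → run B
t=17: ready={A,C,E} → run E
t=18: ready={A,C,E} → run E
t=19: ready={A,C,E} → run E
t=20: ready={A,C,E} → run E
t=21: ready={A,C,E} → run E
t=22: ready={A,C} → run A
t=23: ready={A,C} → run A
t=24: ready={A,C} → run A
t=25: ready={A,C} → run A
t=26: ready={A,C} → run A
t=27: ready={A,C} → run A
t=28: ready={A,C} → run A
t=29: ready={C} → run C
t=30: ready={C} → run C
t=31: ready={C} → run C
t=32: ready={C} → run C
t=33: ready={C} → run C
t=34: ready={C} → run C
t=35: (idle)
t=36: (idle)
t=37: (idle)
t=38: (idle)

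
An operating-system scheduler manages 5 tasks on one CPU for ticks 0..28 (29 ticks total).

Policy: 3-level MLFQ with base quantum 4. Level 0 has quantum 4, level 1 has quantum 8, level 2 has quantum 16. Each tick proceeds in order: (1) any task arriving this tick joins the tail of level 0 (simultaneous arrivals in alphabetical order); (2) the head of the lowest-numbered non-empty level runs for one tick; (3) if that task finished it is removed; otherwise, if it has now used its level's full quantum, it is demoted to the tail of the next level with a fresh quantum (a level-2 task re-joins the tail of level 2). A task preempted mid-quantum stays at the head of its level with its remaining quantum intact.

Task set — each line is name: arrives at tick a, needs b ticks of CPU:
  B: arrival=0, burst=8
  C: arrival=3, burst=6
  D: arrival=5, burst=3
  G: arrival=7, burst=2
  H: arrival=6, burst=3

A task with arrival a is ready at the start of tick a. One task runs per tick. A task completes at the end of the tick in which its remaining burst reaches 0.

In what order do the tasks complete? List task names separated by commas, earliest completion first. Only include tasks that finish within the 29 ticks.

completion order = D, H, G, B, C

t=0: L0/L1/L2 = B/-/- → run B
t=1: L0/L1/L2 = B/-/- → run B
t=2: L0/L1/L2 = B/-/- → run B
t=3: L0/L1/L2 = BC/-/- → run B
t=4: L0/L1/L2 = C/B/- → run C
t=5: L0/L1/L2 = CD/B/- → run C
t=6: L0/L1/L2 = CDH/B/- → run C
t=7: L0/L1/L2 = CDHG/B/- → run C
t=8: L0/L1/L2 = DHG/BC/- → run D
t=9: L0/L1/L2 = DHG/BC/- → run D
t=10: L0/L1/L2 = DHG/BC/- → run D
t=11: L0/L1/L2 = HG/BC/- → run H
t=12: L0/L1/L2 = HG/BC/- → run H
t=13: L0/L1/L2 = HG/BC/- → run H
t=14: L0/L1/L2 = G/BC/- → run G
t=15: L0/L1/L2 = G/BC/- → run G
t=16: L0/L1/L2 = -/BC/- → run B
t=17: L0/L1/L2 = -/BC/- → run B
t=18: L0/L1/L2 = -/BC/- → run B
t=19: L0/L1/L2 = -/BC/- → run B
t=20: L0/L1/L2 = -/C/- → run C
t=21: L0/L1/L2 = -/C/- → run C
t=22: (idle)
t=23: (idle)
t=24: (idle)
t=25: (idle)
t=26: (idle)
t=27: (idle)
t=28: (idle)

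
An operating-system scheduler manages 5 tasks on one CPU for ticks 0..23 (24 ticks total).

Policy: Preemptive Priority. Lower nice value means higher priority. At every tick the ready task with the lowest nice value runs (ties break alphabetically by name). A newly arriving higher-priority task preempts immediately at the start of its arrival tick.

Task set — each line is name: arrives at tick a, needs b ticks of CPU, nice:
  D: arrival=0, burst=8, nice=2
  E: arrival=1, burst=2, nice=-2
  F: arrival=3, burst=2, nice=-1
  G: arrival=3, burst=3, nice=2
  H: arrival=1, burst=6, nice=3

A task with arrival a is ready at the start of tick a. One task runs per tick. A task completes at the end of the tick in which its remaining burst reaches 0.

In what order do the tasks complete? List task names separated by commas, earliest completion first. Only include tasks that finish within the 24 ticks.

completion order = E, F, D, G, H

t=0: ready={D} → run D
t=1: ready={D,E,H} → run E
t=2: ready={D,E,H} → run E
t=3: ready={D,F,G,H} → run F
t=4: ready={D,F,G,H} → run F
t=5: ready={D,G,H} → run D
t=6: ready={D,G,H} → run D
t=7: ready={D,G,H} → run D
t=8: ready={D,G,H} → run D
t=9: ready={D,G,H} → run D
t=10: ready={D,G,H} → run D
t=11: ready={D,G,H} → run D
t=12: ready={G,H} → run G
t=13: ready={G,H} → run G
t=14: ready={G,H} → run G
t=15: ready={H} → run H
t=16: ready={H} → run H
t=17: ready={H} → run H
t=18: ready={H} → run H
t=19: ready={H} → run H
t=20: ready={H} → run H
t=21: (idle)
t=22: (idle)
t=23: (idle)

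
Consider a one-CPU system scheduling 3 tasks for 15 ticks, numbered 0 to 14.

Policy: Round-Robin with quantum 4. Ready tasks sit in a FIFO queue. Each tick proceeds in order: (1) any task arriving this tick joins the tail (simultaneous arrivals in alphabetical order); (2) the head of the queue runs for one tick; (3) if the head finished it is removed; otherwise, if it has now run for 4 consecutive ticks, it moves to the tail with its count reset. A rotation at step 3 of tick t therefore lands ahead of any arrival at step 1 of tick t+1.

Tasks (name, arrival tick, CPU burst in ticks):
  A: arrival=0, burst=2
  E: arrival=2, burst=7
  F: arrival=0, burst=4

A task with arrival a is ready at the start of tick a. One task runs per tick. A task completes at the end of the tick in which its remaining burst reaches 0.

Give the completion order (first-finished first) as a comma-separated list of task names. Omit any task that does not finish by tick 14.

t=0: queue=[A,F] q_used=0 → run A
t=1: queue=[A,F] q_used=1 → run A
t=2: queue=[F,E] q_used=0 → run F
t=3: queue=[F,E] q_used=1 → run F
t=4: queue=[F,E] q_used=2 → run F
t=5: queue=[F,E] q_used=3 → run F
t=6: queue=[E] q_used=0 → run E
t=7: queue=[E] q_used=1 → run E
t=8: queue=[E] q_used=2 → run E
t=9: queue=[E] q_used=3 → run E
t=10: queue=[E] q_used=0 → run E
t=11: queue=[E] q_used=1 → run E
t=12: queue=[E] q_used=2 → run E
t=13: (idle)
t=14: (idle)

completion order = A, F, E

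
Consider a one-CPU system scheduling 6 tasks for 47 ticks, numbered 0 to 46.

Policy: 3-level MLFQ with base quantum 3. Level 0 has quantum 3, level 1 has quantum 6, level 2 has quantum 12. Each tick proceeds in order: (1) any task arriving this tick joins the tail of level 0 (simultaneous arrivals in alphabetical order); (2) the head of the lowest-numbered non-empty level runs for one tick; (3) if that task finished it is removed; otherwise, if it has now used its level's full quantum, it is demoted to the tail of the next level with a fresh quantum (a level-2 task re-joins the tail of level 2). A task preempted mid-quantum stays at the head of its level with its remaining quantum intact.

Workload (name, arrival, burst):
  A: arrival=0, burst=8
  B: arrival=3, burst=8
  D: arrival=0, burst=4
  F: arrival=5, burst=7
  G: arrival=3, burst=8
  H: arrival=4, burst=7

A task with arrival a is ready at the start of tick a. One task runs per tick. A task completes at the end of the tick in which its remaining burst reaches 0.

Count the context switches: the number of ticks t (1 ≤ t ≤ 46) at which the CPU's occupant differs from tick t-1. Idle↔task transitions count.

context switches = 12

t=0: L0/L1/L2 = AD/-/- → run A
t=1: L0/L1/L2 = AD/-/- → run A
t=2: L0/L1/L2 = AD/-/- → run A
t=3: L0/L1/L2 = DBG/A/- → run D
t=4: L0/L1/L2 = DBGH/A/- → run D
t=5: L0/L1/L2 = DBGHF/A/- → run D
t=6: L0/L1/L2 = BGHF/AD/- → run B
t=7: L0/L1/L2 = BGHF/AD/- → run B
t=8: L0/L1/L2 = BGHF/AD/- → run B
t=9: L0/L1/L2 = GHF/ADB/- → run G
t=10: L0/L1/L2 = GHF/ADB/- → run G
t=11: L0/L1/L2 = GHF/ADB/- → run G
t=12: L0/L1/L2 = HF/ADBG/- → run H
t=13: L0/L1/L2 = HF/ADBG/- → run H
t=14: L0/L1/L2 = HF/ADBG/- → run H
t=15: L0/L1/L2 = F/ADBGH/- → run F
t=16: L0/L1/L2 = F/ADBGH/- → run F
t=17: L0/L1/L2 = F/ADBGH/- → run F
t=18: L0/L1/L2 = -/ADBGHF/- → run A
t=19: L0/L1/L2 = -/ADBGHF/- → run A
t=20: L0/L1/L2 = -/ADBGHF/- → run A
t=21: L0/L1/L2 = -/ADBGHF/- → run A
t=22: L0/L1/L2 = -/ADBGHF/- → run A
t=23: L0/L1/L2 = -/DBGHF/- → run D
t=24: L0/L1/L2 = -/BGHF/- → run B
t=25: L0/L1/L2 = -/BGHF/- → run B
t=26: L0/L1/L2 = -/BGHF/- → run B
t=27: L0/L1/L2 = -/BGHF/- → run B
t=28: L0/L1/L2 = -/BGHF/- → run B
t=29: L0/L1/L2 = -/GHF/- → run G
t=30: L0/L1/L2 = -/GHF/- → run G
t=31: L0/L1/L2 = -/GHF/- → run G
t=32: L0/L1/L2 = -/GHF/- → run G
t=33: L0/L1/L2 = -/GHF/- → run G
t=34: L0/L1/L2 = -/HF/- → run H
t=35: L0/L1/L2 = -/HF/- → run H
t=36: L0/L1/L2 = -/HF/- → run H
t=37: L0/L1/L2 = -/HF/- → run H
t=38: L0/L1/L2 = -/F/- → run F
t=39: L0/L1/L2 = -/F/- → run F
t=40: L0/L1/L2 = -/F/- → run F
t=41: L0/L1/L2 = -/F/- → run F
t=42: (idle)
t=43: (idle)
t=44: (idle)
t=45: (idle)
t=46: (idle)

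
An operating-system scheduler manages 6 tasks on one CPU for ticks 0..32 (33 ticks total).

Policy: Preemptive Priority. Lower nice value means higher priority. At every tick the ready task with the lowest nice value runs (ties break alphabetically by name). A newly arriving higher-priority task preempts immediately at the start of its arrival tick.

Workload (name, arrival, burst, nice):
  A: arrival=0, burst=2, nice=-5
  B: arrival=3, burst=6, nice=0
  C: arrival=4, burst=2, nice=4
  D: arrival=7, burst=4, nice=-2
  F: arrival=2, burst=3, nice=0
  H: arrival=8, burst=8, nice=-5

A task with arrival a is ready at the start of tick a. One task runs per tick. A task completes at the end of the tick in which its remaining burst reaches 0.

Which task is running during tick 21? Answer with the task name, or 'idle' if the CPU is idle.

t=0: ready={A} → run A
t=1: ready={A} → run A
t=2: ready={F} → run F
t=3: ready={B,F} → run B
t=4: ready={B,C,F} → run B
t=5: ready={B,C,F} → run B
t=6: ready={B,C,F} → run B
t=7: ready={B,C,D,F} → run D
t=8: ready={B,C,D,F,H} → run H
t=9: ready={B,C,D,F,H} → run H
t=10: ready={B,C,D,F,H} → run H
t=11: ready={B,C,D,F,H} → run H
t=12: ready={B,C,D,F,H} → run H
t=13: ready={B,C,D,F,H} → run H
t=14: ready={B,C,D,F,H} → run H
t=15: ready={B,C,D,F,H} → run H
t=16: ready={B,C,D,F} → run D
t=17: ready={B,C,D,F} → run D
t=18: ready={B,C,D,F} → run D
t=19: ready={B,C,F} → run B
t=20: ready={B,C,F} → run B
t=21: ready={C,F} → run F
t=22: ready={C,F} → run F
t=23: ready={C} → run C
t=24: ready={C} → run C
t=25: (idle)
t=26: (idle)
t=27: (idle)
t=28: (idle)
t=29: (idle)
t=30: (idle)
t=31: (idle)
t=32: (idle)

running at tick 21 = F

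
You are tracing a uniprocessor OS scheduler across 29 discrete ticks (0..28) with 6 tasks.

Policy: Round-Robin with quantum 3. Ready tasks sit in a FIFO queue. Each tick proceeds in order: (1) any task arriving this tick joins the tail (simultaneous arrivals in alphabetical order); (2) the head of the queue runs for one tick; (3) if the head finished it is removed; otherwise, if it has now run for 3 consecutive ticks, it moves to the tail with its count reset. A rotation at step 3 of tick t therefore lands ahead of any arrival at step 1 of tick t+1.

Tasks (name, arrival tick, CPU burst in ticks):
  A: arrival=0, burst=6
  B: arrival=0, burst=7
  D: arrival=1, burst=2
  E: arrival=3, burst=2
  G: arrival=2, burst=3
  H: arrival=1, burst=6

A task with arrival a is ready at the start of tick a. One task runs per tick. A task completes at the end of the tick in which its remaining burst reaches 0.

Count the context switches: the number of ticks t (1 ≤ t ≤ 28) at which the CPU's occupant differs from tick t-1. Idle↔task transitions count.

context switches = 10

t=0: queue=[A,B] q_used=0 → run A
t=1: queue=[A,B,D,H] q_used=1 → run A
t=2: queue=[A,B,D,H,G] q_used=2 → run A
t=3: queue=[B,D,H,G,A,E] q_used=0 → run B
t=4: queue=[B,D,H,G,A,E] q_used=1 → run B
t=5: queue=[B,D,H,G,A,E] q_used=2 → run B
t=6: queue=[D,H,G,A,E,B] q_used=0 → run D
t=7: queue=[D,H,G,A,E,B] q_used=1 → run D
t=8: queue=[H,G,A,E,B] q_used=0 → run H
t=9: queue=[H,G,A,E,B] q_used=1 → run H
t=10: queue=[H,G,A,E,B] q_used=2 → run H
t=11: queue=[G,A,E,B,H] q_used=0 → run G
t=12: queue=[G,A,E,B,H] q_used=1 → run G
t=13: queue=[G,A,E,B,H] q_used=2 → run G
t=14: queue=[A,E,B,H] q_used=0 → run A
t=15: queue=[A,E,B,H] q_used=1 → run A
t=16: queue=[A,E,B,H] q_used=2 → run A
t=17: queue=[E,B,H] q_used=0 → run E
t=18: queue=[E,B,H] q_used=1 → run E
t=19: queue=[B,H] q_used=0 → run B
t=20: queue=[B,H] q_used=1 → run B
t=21: queue=[B,H] q_used=2 → run B
t=22: queue=[H,B] q_used=0 → run H
t=23: queue=[H,B] q_used=1 → run H
t=24: queue=[H,B] q_used=2 → run H
t=25: queue=[B] q_used=0 → run B
t=26: (idle)
t=27: (idle)
t=28: (idle)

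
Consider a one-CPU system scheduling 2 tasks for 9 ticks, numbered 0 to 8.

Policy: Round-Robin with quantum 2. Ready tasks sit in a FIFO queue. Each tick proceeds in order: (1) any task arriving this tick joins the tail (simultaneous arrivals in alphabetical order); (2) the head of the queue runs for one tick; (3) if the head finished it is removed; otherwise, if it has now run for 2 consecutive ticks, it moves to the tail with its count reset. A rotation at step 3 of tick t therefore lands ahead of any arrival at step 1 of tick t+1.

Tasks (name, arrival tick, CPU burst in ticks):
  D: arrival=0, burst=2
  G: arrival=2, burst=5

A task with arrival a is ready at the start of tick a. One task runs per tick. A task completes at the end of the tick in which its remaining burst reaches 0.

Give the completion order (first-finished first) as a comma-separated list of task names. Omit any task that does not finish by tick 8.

completion order = D, G

t=0: queue=[D] q_used=0 → run D
t=1: queue=[D] q_used=1 → run D
t=2: queue=[G] q_used=0 → run G
t=3: queue=[G] q_used=1 → run G
t=4: queue=[G] q_used=0 → run G
t=5: queue=[G] q_used=1 → run G
t=6: queue=[G] q_used=0 → run G
t=7: (idle)
t=8: (idle)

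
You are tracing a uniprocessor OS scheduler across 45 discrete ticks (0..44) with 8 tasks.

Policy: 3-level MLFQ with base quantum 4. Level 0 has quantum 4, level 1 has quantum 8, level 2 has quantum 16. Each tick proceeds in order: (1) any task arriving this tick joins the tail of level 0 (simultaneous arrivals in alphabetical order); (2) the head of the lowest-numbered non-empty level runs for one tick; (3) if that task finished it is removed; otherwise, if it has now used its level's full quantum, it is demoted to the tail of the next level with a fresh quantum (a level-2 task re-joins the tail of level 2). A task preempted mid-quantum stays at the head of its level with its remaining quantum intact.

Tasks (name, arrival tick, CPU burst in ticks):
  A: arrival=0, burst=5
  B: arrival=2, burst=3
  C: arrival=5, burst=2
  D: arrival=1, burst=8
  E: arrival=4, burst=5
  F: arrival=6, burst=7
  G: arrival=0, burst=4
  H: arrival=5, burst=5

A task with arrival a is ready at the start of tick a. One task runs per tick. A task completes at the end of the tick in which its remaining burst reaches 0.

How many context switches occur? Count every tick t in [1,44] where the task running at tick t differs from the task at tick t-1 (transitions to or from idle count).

context switches = 13

t=0: L0/L1/L2 = AG/-/- → run A
t=1: L0/L1/L2 = AGD/-/- → run A
t=2: L0/L1/L2 = AGDB/-/- → run A
t=3: L0/L1/L2 = AGDB/-/- → run A
t=4: L0/L1/L2 = GDBE/A/- → run G
t=5: L0/L1/L2 = GDBECH/A/- → run G
t=6: L0/L1/L2 = GDBECHF/A/- → run G
t=7: L0/L1/L2 = GDBECHF/A/- → run G
t=8: L0/L1/L2 = DBECHF/A/- → run D
t=9: L0/L1/L2 = DBECHF/A/- → run D
t=10: L0/L1/L2 = DBECHF/A/- → run D
t=11: L0/L1/L2 = DBECHF/A/- → run D
t=12: L0/L1/L2 = BECHF/AD/- → run B
t=13: L0/L1/L2 = BECHF/AD/- → run B
t=14: L0/L1/L2 = BECHF/AD/- → run B
t=15: L0/L1/L2 = ECHF/AD/- → run E
t=16: L0/L1/L2 = ECHF/AD/- → run E
t=17: L0/L1/L2 = ECHF/AD/- → run E
t=18: L0/L1/L2 = ECHF/AD/- → run E
t=19: L0/L1/L2 = CHF/ADE/- → run C
t=20: L0/L1/L2 = CHF/ADE/- → run C
t=21: L0/L1/L2 = HF/ADE/- → run H
t=22: L0/L1/L2 = HF/ADE/- → run H
t=23: L0/L1/L2 = HF/ADE/- → run H
t=24: L0/L1/L2 = HF/ADE/- → run H
t=25: L0/L1/L2 = F/ADEH/- → run F
t=26: L0/L1/L2 = F/ADEH/- → run F
t=27: L0/L1/L2 = F/ADEH/- → run F
t=28: L0/L1/L2 = F/ADEH/- → run F
t=29: L0/L1/L2 = -/ADEHF/- → run A
t=30: L0/L1/L2 = -/DEHF/- → run D
t=31: L0/L1/L2 = -/DEHF/- → run D
t=32: L0/L1/L2 = -/DEHF/- → run D
t=33: L0/L1/L2 = -/DEHF/- → run D
t=34: L0/L1/L2 = -/EHF/- → run E
t=35: L0/L1/L2 = -/HF/- → run H
t=36: L0/L1/L2 = -/F/- → run F
t=37: L0/L1/L2 = -/F/- → run F
t=38: L0/L1/L2 = -/F/- → run F
t=39: (idle)
t=40: (idle)
t=41: (idle)
t=42: (idle)
t=43: (idle)
t=44: (idle)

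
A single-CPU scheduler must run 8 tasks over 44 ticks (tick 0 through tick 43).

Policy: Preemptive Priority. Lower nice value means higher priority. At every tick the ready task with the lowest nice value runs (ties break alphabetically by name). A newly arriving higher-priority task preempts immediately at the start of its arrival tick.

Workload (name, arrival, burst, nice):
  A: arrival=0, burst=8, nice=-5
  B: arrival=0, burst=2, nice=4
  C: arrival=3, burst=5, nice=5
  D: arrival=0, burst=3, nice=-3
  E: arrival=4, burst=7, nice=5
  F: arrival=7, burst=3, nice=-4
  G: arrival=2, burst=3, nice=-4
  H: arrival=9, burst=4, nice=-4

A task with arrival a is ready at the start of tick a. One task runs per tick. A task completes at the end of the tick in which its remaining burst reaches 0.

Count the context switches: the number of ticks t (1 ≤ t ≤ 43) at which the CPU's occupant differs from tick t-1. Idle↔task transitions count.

context switches = 8

t=0: ready={A,B,D} → run A
t=1: ready={A,B,D} → run A
t=2: ready={A,B,D,G} → run A
t=3: ready={A,B,C,D,G} → run A
t=4: ready={A,B,C,D,E,G} → run A
t=5: ready={A,B,C,D,E,G} → run A
t=6: ready={A,B,C,D,E,G} → run A
t=7: ready={A,B,C,D,E,F,G} → run A
t=8: ready={B,C,D,E,F,G} → run F
t=9: ready={B,C,D,E,F,G,H} → run F
t=10: ready={B,C,D,E,F,G,H} → run F
t=11: ready={B,C,D,E,G,H} → run G
t=12: ready={B,C,D,E,G,H} → run G
t=13: ready={B,C,D,E,G,H} → run G
t=14: ready={B,C,D,E,H} → run H
t=15: ready={B,C,D,E,H} → run H
t=16: ready={B,C,D,E,H} → run H
t=17: ready={B,C,D,E,H} → run H
t=18: ready={B,C,D,E} → run D
t=19: ready={B,C,D,E} → run D
t=20: ready={B,C,D,E} → run D
t=21: ready={B,C,E} → run B
t=22: ready={B,C,E} → run B
t=23: ready={C,E} → run C
t=24: ready={C,E} → run C
t=25: ready={C,E} → run C
t=26: ready={C,E} → run C
t=27: ready={C,E} → run C
t=28: ready={E} → run E
t=29: ready={E} → run E
t=30: ready={E} → run E
t=31: ready={E} → run E
t=32: ready={E} → run E
t=33: ready={E} → run E
t=34: ready={E} → run E
t=35: (idle)
t=36: (idle)
t=37: (idle)
t=38: (idle)
t=39: (idle)
t=40: (idle)
t=41: (idle)
t=42: (idle)
t=43: (idle)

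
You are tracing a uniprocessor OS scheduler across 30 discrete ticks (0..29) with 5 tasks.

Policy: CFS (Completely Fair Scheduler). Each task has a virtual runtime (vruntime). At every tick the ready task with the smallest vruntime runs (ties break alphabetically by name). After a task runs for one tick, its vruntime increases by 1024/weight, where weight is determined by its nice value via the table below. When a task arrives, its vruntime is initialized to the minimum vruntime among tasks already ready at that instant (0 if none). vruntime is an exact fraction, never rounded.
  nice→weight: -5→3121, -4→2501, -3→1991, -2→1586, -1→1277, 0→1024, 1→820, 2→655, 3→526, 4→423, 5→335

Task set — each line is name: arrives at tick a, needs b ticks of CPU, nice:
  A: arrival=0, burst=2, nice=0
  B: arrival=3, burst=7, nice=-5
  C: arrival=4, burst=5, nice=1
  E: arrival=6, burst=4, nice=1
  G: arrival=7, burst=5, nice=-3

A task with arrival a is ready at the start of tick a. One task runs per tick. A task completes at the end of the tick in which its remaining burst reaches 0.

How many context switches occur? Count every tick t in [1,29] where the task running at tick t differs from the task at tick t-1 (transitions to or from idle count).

t=0: vr[A=0] → run A
t=1: vr[A=1] → run A
t=2: (idle)
t=3: vr[B=0] → run B
t=4: vr[B=1024/3121 C=1024/3121] → run B
t=5: vr[B=2048/3121 C=1024/3121] → run C
t=6: vr[B=2048/3121 C=1008896/639805 E=2048/3121] → run B
t=7: vr[B=3072/3121 C=1008896/639805 E=2048/3121 G=2048/3121] → run E
t=8: vr[B=3072/3121 C=1008896/639805 E=1218816/639805 G=2048/3121] → run G
t=9: vr[B=3072/3121 C=1008896/639805 E=1218816/639805 G=7273472/6213911] → run B
t=10: vr[B=4096/3121 C=1008896/639805 E=1218816/639805 G=7273472/6213911] → run G
t=11: vr[B=4096/3121 C=1008896/639805 E=1218816/639805 G=10469376/6213911] → run B
t=12: vr[B=5120/3121 C=1008896/639805 E=1218816/639805 G=10469376/6213911] → run C
t=13: vr[B=5120/3121 C=1807872/639805 E=1218816/639805 G=10469376/6213911] → run B
t=14: vr[B=6144/3121 C=1807872/639805 E=1218816/639805 G=10469376/6213911] → run G
t=15: vr[B=6144/3121 C=1807872/639805 E=1218816/639805 G=13665280/6213911] → run E
t=16: vr[B=6144/3121 C=1807872/639805 E=2017792/639805 G=13665280/6213911] → run B
t=17: vr[C=1807872/639805 E=2017792/639805 G=13665280/6213911] → run G
t=18: vr[C=1807872/639805 E=2017792/639805 G=16861184/6213911] → run G
t=19: vr[C=1807872/639805 E=2017792/639805] → run C
t=20: vr[C=2606848/639805 E=2017792/639805] → run E
t=21: vr[C=2606848/639805 E=2816768/639805] → run C
t=22: vr[C=3405824/639805 E=2816768/639805] → run E
t=23: vr[C=3405824/639805] → run C
t=24: (idle)
t=25: (idle)
t=26: (idle)
t=27: (idle)
t=28: (idle)
t=29: (idle)

context switches = 21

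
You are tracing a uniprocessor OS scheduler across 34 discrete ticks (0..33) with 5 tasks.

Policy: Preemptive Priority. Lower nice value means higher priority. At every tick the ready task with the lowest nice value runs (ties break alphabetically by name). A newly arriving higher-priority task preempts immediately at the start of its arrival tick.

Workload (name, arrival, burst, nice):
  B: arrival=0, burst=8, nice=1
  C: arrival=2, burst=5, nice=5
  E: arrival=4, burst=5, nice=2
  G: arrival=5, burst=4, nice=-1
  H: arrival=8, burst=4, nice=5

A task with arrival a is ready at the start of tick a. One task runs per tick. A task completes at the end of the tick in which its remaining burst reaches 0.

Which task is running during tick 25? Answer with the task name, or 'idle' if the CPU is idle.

running at tick 25 = H

t=0: ready={B} → run B
t=1: ready={B} → run B
t=2: ready={B,C} → run B
t=3: ready={B,C} → run B
t=4: ready={B,C,E} → run B
t=5: ready={B,C,E,G} → run G
t=6: ready={B,C,E,G} → run G
t=7: ready={B,C,E,G} → run G
t=8: ready={B,C,E,G,H} → run G
t=9: ready={B,C,E,H} → run B
t=10: ready={B,C,E,H} → run B
t=11: ready={B,C,E,H} → run B
t=12: ready={C,E,H} → run E
t=13: ready={C,E,H} → run E
t=14: ready={C,E,H} → run E
t=15: ready={C,E,H} → run E
t=16: ready={C,E,H} → run E
t=17: ready={C,H} → run C
t=18: ready={C,H} → run C
t=19: ready={C,H} → run C
t=20: ready={C,H} → run C
t=21: ready={C,H} → run C
t=22: ready={H} → run H
t=23: ready={H} → run H
t=24: ready={H} → run H
t=25: ready={H} → run H
t=26: (idle)
t=27: (idle)
t=28: (idle)
t=29: (idle)
t=30: (idle)
t=31: (idle)
t=32: (idle)
t=33: (idle)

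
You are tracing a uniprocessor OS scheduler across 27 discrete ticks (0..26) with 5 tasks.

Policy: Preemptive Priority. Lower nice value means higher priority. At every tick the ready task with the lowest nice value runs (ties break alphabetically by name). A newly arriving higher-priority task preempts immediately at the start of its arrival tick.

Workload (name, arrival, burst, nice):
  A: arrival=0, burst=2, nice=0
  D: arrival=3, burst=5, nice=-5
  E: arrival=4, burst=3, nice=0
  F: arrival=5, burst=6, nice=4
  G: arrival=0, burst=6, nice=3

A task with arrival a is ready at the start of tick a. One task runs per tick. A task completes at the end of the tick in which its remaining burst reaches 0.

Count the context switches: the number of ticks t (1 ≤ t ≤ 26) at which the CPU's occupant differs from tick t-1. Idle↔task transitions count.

t=0: ready={A,G} → run A
t=1: ready={A,G} → run A
t=2: ready={G} → run G
t=3: ready={D,G} → run D
t=4: ready={D,E,G} → run D
t=5: ready={D,E,F,G} → run D
t=6: ready={D,E,F,G} → run D
t=7: ready={D,E,F,G} → run D
t=8: ready={E,F,G} → run E
t=9: ready={E,F,G} → run E
t=10: ready={E,F,G} → run E
t=11: ready={F,G} → run G
t=12: ready={F,G} → run G
t=13: ready={F,G} → run G
t=14: ready={F,G} → run G
t=15: ready={F,G} → run G
t=16: ready={F} → run F
t=17: ready={F} → run F
t=18: ready={F} → run F
t=19: ready={F} → run F
t=20: ready={F} → run F
t=21: ready={F} → run F
t=22: (idle)
t=23: (idle)
t=24: (idle)
t=25: (idle)
t=26: (idle)

context switches = 6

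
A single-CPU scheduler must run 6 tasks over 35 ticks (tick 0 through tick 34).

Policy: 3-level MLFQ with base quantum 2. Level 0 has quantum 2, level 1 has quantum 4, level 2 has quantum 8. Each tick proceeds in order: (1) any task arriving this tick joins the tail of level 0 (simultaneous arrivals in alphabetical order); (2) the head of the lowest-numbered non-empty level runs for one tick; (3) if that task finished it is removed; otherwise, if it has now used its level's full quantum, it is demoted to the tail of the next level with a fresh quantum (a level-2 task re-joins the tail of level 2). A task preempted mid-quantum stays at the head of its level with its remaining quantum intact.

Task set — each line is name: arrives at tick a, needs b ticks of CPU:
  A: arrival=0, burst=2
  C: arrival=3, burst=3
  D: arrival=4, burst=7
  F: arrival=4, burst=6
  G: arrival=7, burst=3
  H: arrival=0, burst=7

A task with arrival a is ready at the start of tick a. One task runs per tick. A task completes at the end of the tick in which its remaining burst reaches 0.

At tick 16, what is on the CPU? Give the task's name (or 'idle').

running at tick 16 = C

t=0: L0/L1/L2 = AH/-/- → run A
t=1: L0/L1/L2 = AH/-/- → run A
t=2: L0/L1/L2 = H/-/- → run H
t=3: L0/L1/L2 = HC/-/- → run H
t=4: L0/L1/L2 = CDF/H/- → run C
t=5: L0/L1/L2 = CDF/H/- → run C
t=6: L0/L1/L2 = DF/HC/- → run D
t=7: L0/L1/L2 = DFG/HC/- → run D
t=8: L0/L1/L2 = FG/HCD/- → run F
t=9: L0/L1/L2 = FG/HCD/- → run F
t=10: L0/L1/L2 = G/HCDF/- → run G
t=11: L0/L1/L2 = G/HCDF/- → run G
t=12: L0/L1/L2 = -/HCDFG/- → run H
t=13: L0/L1/L2 = -/HCDFG/- → run H
t=14: L0/L1/L2 = -/HCDFG/- → run H
t=15: L0/L1/L2 = -/HCDFG/- → run H
t=16: L0/L1/L2 = -/CDFG/H → run C
t=17: L0/L1/L2 = -/DFG/H → run D
t=18: L0/L1/L2 = -/DFG/H → run D
t=19: L0/L1/L2 = -/DFG/H → run D
t=20: L0/L1/L2 = -/DFG/H → run D
t=21: L0/L1/L2 = -/FG/HD → run F
t=22: L0/L1/L2 = -/FG/HD → run F
t=23: L0/L1/L2 = -/FG/HD → run F
t=24: L0/L1/L2 = -/FG/HD → run F
t=25: L0/L1/L2 = -/G/HD → run G
t=26: L0/L1/L2 = -/-/HD → run H
t=27: L0/L1/L2 = -/-/D → run D
t=28: (idle)
t=29: (idle)
t=30: (idle)
t=31: (idle)
t=32: (idle)
t=33: (idle)
t=34: (idle)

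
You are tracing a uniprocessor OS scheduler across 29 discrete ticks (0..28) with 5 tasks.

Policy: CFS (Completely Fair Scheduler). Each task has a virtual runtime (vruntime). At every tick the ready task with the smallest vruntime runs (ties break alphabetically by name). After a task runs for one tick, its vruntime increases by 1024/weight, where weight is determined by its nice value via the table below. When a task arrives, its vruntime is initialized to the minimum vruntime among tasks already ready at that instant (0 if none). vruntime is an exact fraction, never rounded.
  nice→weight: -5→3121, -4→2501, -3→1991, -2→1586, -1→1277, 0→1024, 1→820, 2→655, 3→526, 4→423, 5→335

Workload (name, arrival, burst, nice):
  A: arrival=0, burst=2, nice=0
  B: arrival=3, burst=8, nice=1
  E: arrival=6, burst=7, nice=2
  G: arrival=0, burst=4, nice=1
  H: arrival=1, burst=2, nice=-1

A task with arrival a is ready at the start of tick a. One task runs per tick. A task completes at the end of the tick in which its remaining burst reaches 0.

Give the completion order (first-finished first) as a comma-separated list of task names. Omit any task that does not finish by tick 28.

t=0: vr[A=0 G=0] → run A
t=1: vr[A=1 G=0 H=0] → run G
t=2: vr[A=1 G=256/205 H=0] → run H
t=3: vr[A=1 B=1024/1277 G=256/205 H=1024/1277] → run B
t=4: vr[A=1 B=536832/261785 G=256/205 H=1024/1277] → run H
t=5: vr[A=1 B=536832/261785 G=256/205] → run A
t=6: vr[B=536832/261785 E=256/205 G=256/205] → run E
t=7: vr[B=536832/261785 E=15104/5371 G=256/205] → run G
t=8: vr[B=536832/261785 E=15104/5371 G=512/205] → run B
t=9: vr[B=863744/261785 E=15104/5371 G=512/205] → run G
t=10: vr[B=863744/261785 E=15104/5371 G=768/205] → run E
t=11: vr[B=863744/261785 E=117504/26855 G=768/205] → run B
t=12: vr[B=1190656/261785 E=117504/26855 G=768/205] → run G
t=13: vr[B=1190656/261785 E=117504/26855] → run E
t=14: vr[B=1190656/261785 E=159488/26855] → run B
t=15: vr[B=1517568/261785 E=159488/26855] → run B
t=16: vr[B=368896/52357 E=159488/26855] → run E
t=17: vr[B=368896/52357 E=201472/26855] → run B
t=18: vr[B=2171392/261785 E=201472/26855] → run E
t=19: vr[B=2171392/261785 E=243456/26855] → run B
t=20: vr[B=2498304/261785 E=243456/26855] → run E
t=21: vr[B=2498304/261785 E=57088/5371] → run B
t=22: vr[E=57088/5371] → run E
t=23: (idle)
t=24: (idle)
t=25: (idle)
t=26: (idle)
t=27: (idle)
t=28: (idle)

completion order = H, A, G, B, E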